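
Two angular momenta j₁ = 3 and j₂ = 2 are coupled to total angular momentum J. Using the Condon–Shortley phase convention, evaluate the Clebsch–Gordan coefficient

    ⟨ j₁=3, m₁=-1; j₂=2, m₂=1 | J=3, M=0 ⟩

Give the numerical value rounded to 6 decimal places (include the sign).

triangle: 2!×4!×2!/9! = 96/362880
(j±m)!: 2!×4!×3!×1!×3!×3! = 10368
prefactor² = (2J+1)×Δ×N² = 96/5
  k=1: −1/(1!×1!×3!×2!×1!×0!) = -1/12
  k=2: +1/(2!×0!×2!×1!×2!×1!) = 1/8
Σ = 1/24  ⇒  CG² = 96/5×1/24² = 1/30
CG = +√(1/30) = +0.182574

+√(1/30) ≈ +0.182574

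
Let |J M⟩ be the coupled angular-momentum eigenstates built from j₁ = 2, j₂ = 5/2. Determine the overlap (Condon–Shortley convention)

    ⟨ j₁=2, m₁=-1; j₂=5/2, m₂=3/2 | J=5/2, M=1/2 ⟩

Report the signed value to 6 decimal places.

+√(6/35) ≈ +0.414039

√[6·2!2!3!/8! · 1!3!4!1!3!2!] = √(216/35)
  +(−1)^1/∏(1,1,2,3,0,0)! = -1/12  (running -1/12)
  +(−1)^2/∏(2,0,1,2,1,1)! = 1/4  (running 1/6)
⟨..|..⟩ = √(216/35)·(1/6) = +0.414039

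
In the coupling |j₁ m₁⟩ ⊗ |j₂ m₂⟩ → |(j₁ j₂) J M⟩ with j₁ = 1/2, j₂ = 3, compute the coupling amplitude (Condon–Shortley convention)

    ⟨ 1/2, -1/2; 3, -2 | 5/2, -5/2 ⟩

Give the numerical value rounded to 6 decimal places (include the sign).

−√(1/7) ≈ -0.377964

triangle: 1!*0!*5!/7! = 120/5040
(j±m)!: 0!*1!*1!*5!*0!*5! = 14400
prefactor² = (2J+1)*Δ*N² = 14400/7
  k=1: −1/(1!*0!*0!*0!*0!*5!) = -1/120
Σ = -1/120  ⇒  CG² = 14400/7*(-1/120)² = 1/7
CG = −√(1/7) = -0.377964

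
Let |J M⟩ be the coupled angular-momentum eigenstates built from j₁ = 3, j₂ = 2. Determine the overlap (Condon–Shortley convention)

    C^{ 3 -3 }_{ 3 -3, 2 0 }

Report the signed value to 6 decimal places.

+√(5/12) = +0.645497

√[7·2!4!2!/9! · 0!6!2!2!0!6!] = √(3840)
  +(−1)^2/∏(2,0,4,0,0,2)! = 1/96  (running 1/96)
⟨..|..⟩ = √(3840)·(1/96) = +0.645497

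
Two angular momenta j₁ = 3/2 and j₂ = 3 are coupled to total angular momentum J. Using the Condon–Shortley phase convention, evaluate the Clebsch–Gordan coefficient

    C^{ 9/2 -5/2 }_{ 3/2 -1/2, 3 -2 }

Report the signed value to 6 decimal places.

j₁+j₂−J=0  J+j₁−j₂=3  J−j₁+j₂=6  j₁+j₂+J+1=10
(j₁±m₁, j₂±m₂, J±M) = (1,2,1,5,2,7)
P² = 28800
sum k=0..0:
  [0] +1/240 = 1/240
S = 1/240
C² = P²·S² = 1/2 ; C = +0.707107

+√(1/2) ≈ +0.707107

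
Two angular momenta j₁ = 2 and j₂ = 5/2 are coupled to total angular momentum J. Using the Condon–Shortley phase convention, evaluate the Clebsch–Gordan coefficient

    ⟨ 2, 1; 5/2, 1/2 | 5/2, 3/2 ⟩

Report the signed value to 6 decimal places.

-0.414039

triangle: 2!*2!*3!/8! = 24/40320
(j±m)!: 3!*1!*3!*2!*4!*1! = 1728
prefactor² = (2J+1)*Δ*N² = 216/35
  k=0: +1/(0!*2!*1!*3!*1!*0!) = 1/12
  k=1: −1/(1!*1!*0!*2!*2!*1!) = -1/4
Σ = -1/6  ⇒  CG² = 216/35*(-1/6)² = 6/35
CG = −√(6/35) = -0.414039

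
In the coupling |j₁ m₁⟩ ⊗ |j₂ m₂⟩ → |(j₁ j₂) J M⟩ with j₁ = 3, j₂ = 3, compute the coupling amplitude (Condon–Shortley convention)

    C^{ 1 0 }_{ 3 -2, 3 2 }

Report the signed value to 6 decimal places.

j₁+j₂−J=5  J+j₁−j₂=1  J−j₁+j₂=1  j₁+j₂+J+1=8
(j₁±m₁, j₂±m₂, J±M) = (1,5,5,1,1,1)
P² = 900/7
sum k=4..5:
  [4] +1/24 = 1/24
  [5] −1/120 = -1/120
S = 1/30
C² = P²·S² = 1/7 ; C = +0.377964

+√(1/7) ≈ +0.377964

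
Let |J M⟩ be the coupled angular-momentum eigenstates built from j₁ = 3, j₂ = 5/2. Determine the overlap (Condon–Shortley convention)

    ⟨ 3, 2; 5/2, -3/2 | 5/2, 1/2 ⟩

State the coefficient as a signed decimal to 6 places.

+√(1/14) ≈ +0.267261

triangle: 3!*3!*2!/9! = 72/362880
(j±m)!: 5!*1!*1!*4!*3!*2! = 34560
prefactor² = (2J+1)*Δ*N² = 288/7
  k=0: +1/(0!*3!*1!*1!*2!*1!) = 1/12
  k=1: −1/(1!*2!*0!*0!*3!*2!) = -1/24
Σ = 1/24  ⇒  CG² = 288/7*1/24² = 1/14
CG = +√(1/14) = +0.267261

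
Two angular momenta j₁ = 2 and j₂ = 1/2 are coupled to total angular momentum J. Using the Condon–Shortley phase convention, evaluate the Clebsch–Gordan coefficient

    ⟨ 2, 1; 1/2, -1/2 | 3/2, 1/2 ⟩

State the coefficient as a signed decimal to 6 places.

triangle: 1!·3!·0!/5! = 6/120
(j±m)!: 3!·1!·0!·1!·2!·1! = 12
prefactor² = (2J+1)·Δ·N² = 12/5
  k=0: +1/(0!·1!·1!·0!·2!·0!) = 1/2
Σ = 1/2  ⇒  CG² = 12/5·1/2² = 3/5
CG = +√(3/5) = +0.774597

+√(3/5) = +0.774597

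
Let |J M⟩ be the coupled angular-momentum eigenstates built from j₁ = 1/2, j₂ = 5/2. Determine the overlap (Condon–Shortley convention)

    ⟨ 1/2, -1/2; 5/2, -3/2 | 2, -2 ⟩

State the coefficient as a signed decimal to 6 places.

−√(1/6) ≈ -0.408248

√[5·1!0!4!/6! · 0!1!1!4!0!4!] = √(96)
  +(−1)^1/∏(1,0,0,0,0,4)! = -1/24  (running -1/24)
⟨..|..⟩ = √(96)·(-1/24) = -0.408248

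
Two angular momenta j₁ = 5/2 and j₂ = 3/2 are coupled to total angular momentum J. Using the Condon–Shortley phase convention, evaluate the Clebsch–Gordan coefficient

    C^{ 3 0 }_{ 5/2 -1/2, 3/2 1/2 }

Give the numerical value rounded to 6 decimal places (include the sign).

√[7·1!4!2!/8! · 2!3!2!1!3!3!] = √(36/5)
  +(−1)^0/∏(0,1,3,2,1,0)! = 1/12  (running 1/12)
  +(−1)^1/∏(1,0,2,1,2,1)! = -1/4  (running -1/6)
⟨..|..⟩ = √(36/5)·(-1/6) = -0.447214

-0.447214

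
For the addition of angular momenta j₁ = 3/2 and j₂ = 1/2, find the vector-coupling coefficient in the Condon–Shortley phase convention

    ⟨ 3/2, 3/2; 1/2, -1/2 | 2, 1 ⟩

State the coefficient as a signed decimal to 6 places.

√[5·0!3!1!/5! · 3!0!0!1!3!1!] = √(9)
  +(−1)^0/∏(0,0,0,0,3,1)! = 1/6  (running 1/6)
⟨..|..⟩ = √(9)·(1/6) = +0.500000

+0.500000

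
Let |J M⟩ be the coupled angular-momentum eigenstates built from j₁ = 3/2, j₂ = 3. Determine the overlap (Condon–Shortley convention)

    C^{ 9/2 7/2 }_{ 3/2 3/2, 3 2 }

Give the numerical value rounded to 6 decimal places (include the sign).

+√(2/3) ≈ +0.816497

√[10·0!3!6!/10! · 3!0!5!1!8!1!] = √(345600)
  +(−1)^0/∏(0,0,0,5,3,1)! = 1/720  (running 1/720)
⟨..|..⟩ = √(345600)·(1/720) = +0.816497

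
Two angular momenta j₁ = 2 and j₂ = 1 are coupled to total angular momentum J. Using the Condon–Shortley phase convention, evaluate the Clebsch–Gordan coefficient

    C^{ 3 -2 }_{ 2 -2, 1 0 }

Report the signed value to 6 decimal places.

√[7·0!4!2!/7! · 0!4!1!1!1!5!] = √(192)
  +(−1)^0/∏(0,0,4,1,0,1)! = 1/24  (running 1/24)
⟨..|..⟩ = √(192)·(1/24) = +0.577350

+√(1/3) = +0.577350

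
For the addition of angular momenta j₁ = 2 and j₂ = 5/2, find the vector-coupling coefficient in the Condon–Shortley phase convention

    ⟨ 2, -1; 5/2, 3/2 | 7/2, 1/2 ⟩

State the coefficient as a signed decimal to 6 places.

√[8·1!3!4!/9! · 1!3!4!1!4!3!] = √(2304/35)
  +(−1)^0/∏(0,1,3,4,0,0)! = 1/144  (running 1/144)
  +(−1)^1/∏(1,0,2,3,1,1)! = -1/12  (running -11/144)
⟨..|..⟩ = √(2304/35)·(-11/144) = -0.619780

−√(121/315) ≈ -0.619780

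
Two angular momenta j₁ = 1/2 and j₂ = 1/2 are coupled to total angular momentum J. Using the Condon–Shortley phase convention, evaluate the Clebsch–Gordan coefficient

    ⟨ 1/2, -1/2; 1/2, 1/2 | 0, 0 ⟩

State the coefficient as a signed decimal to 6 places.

−√(1/2) = -0.707107

j₁+j₂−J=1  J+j₁−j₂=0  J−j₁+j₂=0  j₁+j₂+J+1=2
(j₁±m₁, j₂±m₂, J±M) = (0,1,1,0,0,0)
P² = 1/2
sum k=1..1:
  [1] −1/1 = -1
S = -1
C² = P²·S² = 1/2 ; C = -0.707107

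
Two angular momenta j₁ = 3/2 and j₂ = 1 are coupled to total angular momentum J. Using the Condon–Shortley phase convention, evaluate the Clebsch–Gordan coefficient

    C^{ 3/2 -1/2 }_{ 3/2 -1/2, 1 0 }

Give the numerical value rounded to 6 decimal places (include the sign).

−√(1/15) ≈ -0.258199

√[4·1!2!1!/5! · 1!2!1!1!1!2!] = √(4/15)
  +(−1)^0/∏(0,1,2,1,0,0)! = 1/2  (running 1/2)
  +(−1)^1/∏(1,0,1,0,1,1)! = -1  (running -1/2)
⟨..|..⟩ = √(4/15)·(-1/2) = -0.258199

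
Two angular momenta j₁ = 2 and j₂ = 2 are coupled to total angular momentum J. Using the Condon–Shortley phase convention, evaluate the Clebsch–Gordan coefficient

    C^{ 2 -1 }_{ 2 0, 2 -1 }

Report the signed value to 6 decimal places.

triangle: 2!*2!*2!/7! = 8/5040
(j±m)!: 2!*2!*1!*3!*1!*3! = 144
prefactor² = (2J+1)*Δ*N² = 8/7
  k=0: +1/(0!*2!*2!*1!*0!*1!) = 1/4
  k=1: −1/(1!*1!*1!*0!*1!*2!) = -1/2
Σ = -1/4  ⇒  CG² = 8/7*(-1/4)² = 1/14
CG = −√(1/14) = -0.267261

-0.267261  (= −√(1/14))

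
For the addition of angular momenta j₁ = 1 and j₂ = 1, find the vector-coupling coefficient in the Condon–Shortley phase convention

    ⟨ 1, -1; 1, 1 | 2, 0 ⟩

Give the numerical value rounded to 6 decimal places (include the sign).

+√(1/6) ≈ +0.408248

triangle: 0!·2!·2!/5! = 4/120
(j±m)!: 0!·2!·2!·0!·2!·2! = 16
prefactor² = (2J+1)·Δ·N² = 8/3
  k=0: +1/(0!·0!·2!·2!·0!·0!) = 1/4
Σ = 1/4  ⇒  CG² = 8/3·1/4² = 1/6
CG = +√(1/6) = +0.408248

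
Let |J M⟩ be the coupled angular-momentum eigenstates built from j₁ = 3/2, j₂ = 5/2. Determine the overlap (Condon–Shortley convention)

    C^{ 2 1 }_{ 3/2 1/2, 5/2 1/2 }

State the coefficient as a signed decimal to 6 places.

-0.545545  (= −√(25/84))

√[5·2!1!3!/7! · 2!1!3!2!3!1!] = √(12/7)
  +(−1)^0/∏(0,2,1,3,0,0)! = 1/12  (running 1/12)
  +(−1)^1/∏(1,1,0,2,1,1)! = -1/2  (running -5/12)
⟨..|..⟩ = √(12/7)·(-5/12) = -0.545545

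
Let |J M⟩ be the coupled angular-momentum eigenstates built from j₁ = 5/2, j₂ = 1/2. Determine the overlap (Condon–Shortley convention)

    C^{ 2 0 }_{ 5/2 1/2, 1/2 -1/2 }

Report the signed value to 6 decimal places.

triangle: 1!·4!·0!/6! = 24/720
(j±m)!: 3!·2!·0!·1!·2!·2! = 48
prefactor² = (2J+1)·Δ·N² = 8
  k=0: +1/(0!·1!·2!·0!·2!·0!) = 1/4
Σ = 1/4  ⇒  CG² = 8·1/4² = 1/2
CG = +√(1/2) = +0.707107

+√(1/2) = +0.707107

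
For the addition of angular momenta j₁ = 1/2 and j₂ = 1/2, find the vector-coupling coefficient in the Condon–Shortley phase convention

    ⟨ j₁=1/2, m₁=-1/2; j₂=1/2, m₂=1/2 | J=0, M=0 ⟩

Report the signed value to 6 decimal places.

triangle: 1!×0!×0!/2! = 1/2
(j±m)!: 0!×1!×1!×0!×0!×0! = 1
prefactor² = (2J+1)×Δ×N² = 1/2
  k=1: −1/(1!×0!×0!×0!×0!×0!) = -1
Σ = -1  ⇒  CG² = 1/2×(-1)² = 1/2
CG = −√(1/2) = -0.707107

−√(1/2) ≈ -0.707107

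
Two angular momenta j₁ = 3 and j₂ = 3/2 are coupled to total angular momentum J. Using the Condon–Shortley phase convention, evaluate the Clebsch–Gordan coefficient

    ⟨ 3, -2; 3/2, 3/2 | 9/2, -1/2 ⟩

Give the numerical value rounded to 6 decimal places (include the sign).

+√(1/21) ≈ +0.218218

√[10·0!6!3!/10! · 1!5!3!0!4!5!] = √(172800/7)
  +(−1)^0/∏(0,0,5,3,1,0)! = 1/720  (running 1/720)
⟨..|..⟩ = √(172800/7)·(1/720) = +0.218218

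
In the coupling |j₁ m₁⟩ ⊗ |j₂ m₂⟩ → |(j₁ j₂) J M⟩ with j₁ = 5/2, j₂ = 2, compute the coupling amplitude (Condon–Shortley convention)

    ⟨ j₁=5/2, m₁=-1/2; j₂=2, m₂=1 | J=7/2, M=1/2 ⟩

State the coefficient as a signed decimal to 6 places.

√[8·1!4!3!/9! · 2!3!3!1!4!3!] = √(1152/35)
  +(−1)^0/∏(0,1,3,3,1,0)! = 1/36  (running 1/36)
  +(−1)^1/∏(1,0,2,2,2,1)! = -1/8  (running -7/72)
⟨..|..⟩ = √(1152/35)·(-7/72) = -0.557773

−√(14/45) ≈ -0.557773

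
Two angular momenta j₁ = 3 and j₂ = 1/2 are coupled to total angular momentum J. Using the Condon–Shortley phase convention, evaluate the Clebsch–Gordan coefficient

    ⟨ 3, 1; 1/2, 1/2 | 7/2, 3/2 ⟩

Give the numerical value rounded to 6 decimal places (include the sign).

j₁+j₂−J=0  J+j₁−j₂=6  J−j₁+j₂=1  j₁+j₂+J+1=8
(j₁±m₁, j₂±m₂, J±M) = (4,2,1,0,5,2)
P² = 11520/7
sum k=0..0:
  [0] +1/48 = 1/48
S = 1/48
C² = P²·S² = 5/7 ; C = +0.845154

+0.845154  (= +√(5/7))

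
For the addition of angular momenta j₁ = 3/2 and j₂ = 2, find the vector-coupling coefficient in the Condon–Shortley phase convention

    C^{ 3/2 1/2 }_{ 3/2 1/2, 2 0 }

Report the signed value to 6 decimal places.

√[4·2!1!2!/6! · 2!1!2!2!2!1!] = √(16/45)
  +(−1)^0/∏(0,2,1,2,0,0)! = 1/4  (running 1/4)
  +(−1)^1/∏(1,1,0,1,1,1)! = -1  (running -3/4)
⟨..|..⟩ = √(16/45)·(-3/4) = -0.447214

−√(1/5) = -0.447214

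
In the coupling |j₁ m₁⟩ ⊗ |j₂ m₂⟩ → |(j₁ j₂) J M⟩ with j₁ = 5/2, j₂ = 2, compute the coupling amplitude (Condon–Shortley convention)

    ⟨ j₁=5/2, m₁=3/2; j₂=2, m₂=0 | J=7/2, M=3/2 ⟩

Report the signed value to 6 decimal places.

+0.534522

√[8·1!4!3!/9! · 4!1!2!2!5!2!] = √(512/7)
  +(−1)^0/∏(0,1,1,2,3,1)! = 1/12  (running 1/12)
  +(−1)^1/∏(1,0,0,1,4,2)! = -1/48  (running 1/16)
⟨..|..⟩ = √(512/7)·(1/16) = +0.534522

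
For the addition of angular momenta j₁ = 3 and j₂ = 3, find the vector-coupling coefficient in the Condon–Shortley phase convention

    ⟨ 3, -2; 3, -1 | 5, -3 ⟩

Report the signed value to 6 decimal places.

-0.408248  (= −√(1/6))

√[11·1!5!5!/12! · 1!5!2!4!2!8!] = √(153600)
  +(−1)^0/∏(0,1,5,2,0,3)! = 1/1440  (running 1/1440)
  +(−1)^1/∏(1,0,4,1,1,4)! = -1/576  (running -1/960)
⟨..|..⟩ = √(153600)·(-1/960) = -0.408248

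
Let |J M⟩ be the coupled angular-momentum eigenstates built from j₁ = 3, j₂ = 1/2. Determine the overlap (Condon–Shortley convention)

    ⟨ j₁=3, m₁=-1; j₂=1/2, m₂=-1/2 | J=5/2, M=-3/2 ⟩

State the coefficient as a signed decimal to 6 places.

j₁+j₂−J=1  J+j₁−j₂=5  J−j₁+j₂=0  j₁+j₂+J+1=7
(j₁±m₁, j₂±m₂, J±M) = (2,4,0,1,1,4)
P² = 1152/7
sum k=0..0:
  [0] +1/24 = 1/24
S = 1/24
C² = P²·S² = 2/7 ; C = +0.534522

+0.534522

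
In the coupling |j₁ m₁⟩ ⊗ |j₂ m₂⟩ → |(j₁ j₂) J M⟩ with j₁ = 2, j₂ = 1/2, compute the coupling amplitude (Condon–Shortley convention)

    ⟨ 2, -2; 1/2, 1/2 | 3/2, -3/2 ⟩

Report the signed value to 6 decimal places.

−√(4/5) = -0.894427

j₁+j₂−J=1  J+j₁−j₂=3  J−j₁+j₂=0  j₁+j₂+J+1=5
(j₁±m₁, j₂±m₂, J±M) = (0,4,1,0,0,3)
P² = 144/5
sum k=1..1:
  [1] −1/6 = -1/6
S = -1/6
C² = P²·S² = 4/5 ; C = -0.894427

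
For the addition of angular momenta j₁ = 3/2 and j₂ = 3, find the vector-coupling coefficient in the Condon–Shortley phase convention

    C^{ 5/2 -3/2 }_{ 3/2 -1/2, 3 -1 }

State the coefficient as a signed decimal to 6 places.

j₁+j₂−J=2  J+j₁−j₂=1  J−j₁+j₂=4  j₁+j₂+J+1=8
(j₁±m₁, j₂±m₂, J±M) = (1,2,2,4,1,4)
P² = 576/35
sum k=1..2:
  [1] −1/6 = -1/6
  [2] +1/48 = 1/48
S = -7/48
C² = P²·S² = 7/20 ; C = -0.591608

−√(7/20) = -0.591608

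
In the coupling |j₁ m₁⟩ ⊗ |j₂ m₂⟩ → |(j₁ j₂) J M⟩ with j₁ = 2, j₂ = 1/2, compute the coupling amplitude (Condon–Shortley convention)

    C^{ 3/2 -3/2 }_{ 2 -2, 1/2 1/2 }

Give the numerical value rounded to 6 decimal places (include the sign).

√[4·1!3!0!/5! · 0!4!1!0!0!3!] = √(144/5)
  +(−1)^1/∏(1,0,3,0,0,0)! = -1/6  (running -1/6)
⟨..|..⟩ = √(144/5)·(-1/6) = -0.894427

−√(4/5) ≈ -0.894427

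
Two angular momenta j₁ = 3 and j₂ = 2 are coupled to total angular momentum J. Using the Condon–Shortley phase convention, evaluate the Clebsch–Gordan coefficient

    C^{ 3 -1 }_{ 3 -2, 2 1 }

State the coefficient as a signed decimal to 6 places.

+0.500000

√[7·2!4!2!/9! · 1!5!3!1!2!4!] = √(64)
  +(−1)^1/∏(1,1,4,2,0,0)! = -1/48  (running -1/48)
  +(−1)^2/∏(2,0,3,1,1,1)! = 1/12  (running 1/16)
⟨..|..⟩ = √(64)·(1/16) = +0.500000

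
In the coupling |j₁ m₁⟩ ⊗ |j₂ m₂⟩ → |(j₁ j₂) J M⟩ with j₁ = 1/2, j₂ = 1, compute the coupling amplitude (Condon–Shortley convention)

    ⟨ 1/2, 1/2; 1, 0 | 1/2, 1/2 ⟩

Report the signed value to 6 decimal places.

+0.577350

j₁+j₂−J=1  J+j₁−j₂=0  J−j₁+j₂=1  j₁+j₂+J+1=3
(j₁±m₁, j₂±m₂, J±M) = (1,0,1,1,1,0)
P² = 1/3
sum k=0..0:
  [0] +1/1 = 1
S = 1
C² = P²·S² = 1/3 ; C = +0.577350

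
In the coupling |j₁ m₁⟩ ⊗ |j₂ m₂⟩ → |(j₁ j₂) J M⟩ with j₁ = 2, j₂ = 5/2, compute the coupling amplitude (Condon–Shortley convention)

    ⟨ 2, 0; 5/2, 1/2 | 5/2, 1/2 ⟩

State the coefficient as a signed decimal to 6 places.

√[6·2!2!3!/8! · 2!2!3!2!3!2!] = √(72/35)
  +(−1)^0/∏(0,2,2,3,0,0)! = 1/24  (running 1/24)
  +(−1)^1/∏(1,1,1,2,1,1)! = -1/2  (running -11/24)
  +(−1)^2/∏(2,0,0,1,2,2)! = 1/8  (running -1/3)
⟨..|..⟩ = √(72/35)·(-1/3) = -0.478091

−√(8/35) ≈ -0.478091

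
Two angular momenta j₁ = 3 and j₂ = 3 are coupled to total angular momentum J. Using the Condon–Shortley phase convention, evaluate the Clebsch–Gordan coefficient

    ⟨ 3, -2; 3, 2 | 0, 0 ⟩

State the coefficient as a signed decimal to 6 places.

triangle: 6!·0!·0!/7! = 720/5040
(j±m)!: 1!·5!·5!·1!·0!·0! = 14400
prefactor² = (2J+1)·Δ·N² = 14400/7
  k=5: −1/(5!·1!·0!·0!·0!·0!) = -1/120
Σ = -1/120  ⇒  CG² = 14400/7·(-1/120)² = 1/7
CG = −√(1/7) = -0.377964

−√(1/7) = -0.377964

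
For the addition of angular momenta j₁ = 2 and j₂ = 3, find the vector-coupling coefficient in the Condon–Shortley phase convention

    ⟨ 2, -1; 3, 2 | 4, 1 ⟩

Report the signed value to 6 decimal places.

-0.591608

√[9·1!3!5!/10! · 1!3!5!1!5!3!] = √(6480/7)
  +(−1)^0/∏(0,1,3,5,0,0)! = 1/720  (running 1/720)
  +(−1)^1/∏(1,0,2,4,1,1)! = -1/48  (running -7/360)
⟨..|..⟩ = √(6480/7)·(-7/360) = -0.591608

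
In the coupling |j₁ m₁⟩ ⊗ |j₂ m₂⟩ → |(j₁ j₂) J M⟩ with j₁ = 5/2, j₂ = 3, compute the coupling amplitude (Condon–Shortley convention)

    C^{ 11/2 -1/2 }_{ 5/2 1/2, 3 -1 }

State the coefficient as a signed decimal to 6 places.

+√(25/77) ≈ +0.569803

triangle: 0!·5!·6!/12! = 86400/479001600
(j±m)!: 3!·2!·2!·4!·5!·6! = 49766400
prefactor² = (2J+1)·Δ·N² = 8294400/77
  k=0: +1/(0!·0!·2!·2!·3!·4!) = 1/576
Σ = 1/576  ⇒  CG² = 8294400/77·1/576² = 25/77
CG = +√(25/77) = +0.569803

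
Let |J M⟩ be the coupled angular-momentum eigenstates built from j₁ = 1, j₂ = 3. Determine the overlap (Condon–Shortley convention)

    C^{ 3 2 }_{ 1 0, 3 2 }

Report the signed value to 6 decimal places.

√[7·1!1!5!/8! · 1!1!5!1!5!1!] = √(300)
  +(−1)^0/∏(0,1,1,5,0,0)! = 1/120  (running 1/120)
  +(−1)^1/∏(1,0,0,4,1,1)! = -1/24  (running -1/30)
⟨..|..⟩ = √(300)·(-1/30) = -0.577350

−√(1/3) ≈ -0.577350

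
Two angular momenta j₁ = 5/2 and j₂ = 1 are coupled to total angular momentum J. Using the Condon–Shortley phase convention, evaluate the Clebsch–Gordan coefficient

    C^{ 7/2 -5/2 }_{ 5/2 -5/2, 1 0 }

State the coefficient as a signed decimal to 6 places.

triangle: 0!×5!×2!/8! = 240/40320
(j±m)!: 0!×5!×1!×1!×1!×6! = 86400
prefactor² = (2J+1)×Δ×N² = 28800/7
  k=0: +1/(0!×0!×5!×1!×0!×1!) = 1/120
Σ = 1/120  ⇒  CG² = 28800/7×1/120² = 2/7
CG = +√(2/7) = +0.534522

+0.534522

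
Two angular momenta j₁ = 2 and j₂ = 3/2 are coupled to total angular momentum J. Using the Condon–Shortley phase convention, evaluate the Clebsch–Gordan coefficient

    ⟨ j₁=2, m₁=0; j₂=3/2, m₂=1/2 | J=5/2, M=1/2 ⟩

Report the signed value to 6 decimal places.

-0.292770

j₁+j₂−J=1  J+j₁−j₂=3  J−j₁+j₂=2  j₁+j₂+J+1=7
(j₁±m₁, j₂±m₂, J±M) = (2,2,2,1,3,2)
P² = 48/35
sum k=0..1:
  [0] +1/4 = 1/4
  [1] −1/2 = -1/2
S = -1/4
C² = P²·S² = 3/35 ; C = -0.292770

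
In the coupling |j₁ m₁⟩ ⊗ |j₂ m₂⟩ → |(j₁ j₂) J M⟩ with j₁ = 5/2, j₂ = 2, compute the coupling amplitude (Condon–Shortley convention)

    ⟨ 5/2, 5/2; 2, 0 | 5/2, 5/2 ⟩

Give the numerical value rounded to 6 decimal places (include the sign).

+√(5/14) ≈ +0.597614

triangle: 2!*3!*2!/8! = 24/40320
(j±m)!: 5!*0!*2!*2!*5!*0! = 57600
prefactor² = (2J+1)*Δ*N² = 1440/7
  k=0: +1/(0!*2!*0!*2!*3!*0!) = 1/24
Σ = 1/24  ⇒  CG² = 1440/7*1/24² = 5/14
CG = +√(5/14) = +0.597614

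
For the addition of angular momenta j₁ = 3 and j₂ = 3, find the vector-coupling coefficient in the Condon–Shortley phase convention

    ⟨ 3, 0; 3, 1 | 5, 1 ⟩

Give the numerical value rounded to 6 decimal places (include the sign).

triangle: 1!·5!·5!/12! = 14400/479001600
(j±m)!: 3!·3!·4!·2!·6!·4! = 29859840
prefactor² = (2J+1)·Δ·N² = 69120/7
  k=0: +1/(0!·1!·3!·4!·2!·1!) = 1/288
  k=1: −1/(1!·0!·2!·3!·3!·2!) = -1/144
Σ = -1/288  ⇒  CG² = 69120/7·(-1/288)² = 5/42
CG = −√(5/42) = -0.345033

−√(5/42) ≈ -0.345033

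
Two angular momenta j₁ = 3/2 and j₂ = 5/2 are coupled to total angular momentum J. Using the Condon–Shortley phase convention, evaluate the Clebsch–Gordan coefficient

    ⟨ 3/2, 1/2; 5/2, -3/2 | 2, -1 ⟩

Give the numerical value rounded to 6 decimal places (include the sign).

triangle: 2!×1!×3!/7! = 12/5040
(j±m)!: 2!×1!×1!×4!×1!×3! = 288
prefactor² = (2J+1)×Δ×N² = 24/7
  k=0: +1/(0!×2!×1!×1!×0!×2!) = 1/4
  k=1: −1/(1!×1!×0!×0!×1!×3!) = -1/6
Σ = 1/12  ⇒  CG² = 24/7×1/12² = 1/42
CG = +√(1/42) = +0.154303

+0.154303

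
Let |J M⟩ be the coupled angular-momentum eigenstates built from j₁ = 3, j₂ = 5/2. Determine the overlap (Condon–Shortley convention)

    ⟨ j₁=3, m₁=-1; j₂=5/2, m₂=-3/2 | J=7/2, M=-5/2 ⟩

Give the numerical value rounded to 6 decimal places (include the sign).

triangle: 2!·4!·3!/10! = 288/3628800
(j±m)!: 2!·4!·1!·4!·1!·6! = 829440
prefactor² = (2J+1)·Δ·N² = 18432/35
  k=0: +1/(0!·2!·4!·1!·0!·2!) = 1/96
  k=1: −1/(1!·1!·3!·0!·1!·3!) = -1/36
Σ = -5/288  ⇒  CG² = 18432/35·(-5/288)² = 10/63
CG = −√(10/63) = -0.398410

−√(10/63) ≈ -0.398410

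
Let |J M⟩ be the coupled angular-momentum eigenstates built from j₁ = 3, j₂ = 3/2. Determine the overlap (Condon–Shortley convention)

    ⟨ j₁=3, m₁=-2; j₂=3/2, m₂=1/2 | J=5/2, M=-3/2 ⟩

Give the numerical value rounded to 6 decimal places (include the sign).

+0.267261  (= +√(1/14))

triangle: 2!·4!·1!/8! = 48/40320
(j±m)!: 1!·5!·2!·1!·1!·4! = 5760
prefactor² = (2J+1)·Δ·N² = 288/7
  k=1: −1/(1!·1!·4!·1!·0!·0!) = -1/24
  k=2: +1/(2!·0!·3!·0!·1!·1!) = 1/12
Σ = 1/24  ⇒  CG² = 288/7·1/24² = 1/14
CG = +√(1/14) = +0.267261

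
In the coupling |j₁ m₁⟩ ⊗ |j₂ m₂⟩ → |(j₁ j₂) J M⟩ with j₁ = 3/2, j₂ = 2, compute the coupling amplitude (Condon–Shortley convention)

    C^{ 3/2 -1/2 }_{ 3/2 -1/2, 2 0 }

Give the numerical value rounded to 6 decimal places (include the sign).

-0.447214  (= −√(1/5))

√[4·2!1!2!/6! · 1!2!2!2!1!2!] = √(16/45)
  +(−1)^1/∏(1,1,1,1,0,1)! = -1  (running -1)
  +(−1)^2/∏(2,0,0,0,1,2)! = 1/4  (running -3/4)
⟨..|..⟩ = √(16/45)·(-3/4) = -0.447214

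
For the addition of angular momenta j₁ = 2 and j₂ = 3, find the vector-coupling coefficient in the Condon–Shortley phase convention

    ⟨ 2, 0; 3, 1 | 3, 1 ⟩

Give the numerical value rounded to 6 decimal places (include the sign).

triangle: 2!*2!*4!/9! = 96/362880
(j±m)!: 2!*2!*4!*2!*4!*2! = 9216
prefactor² = (2J+1)*Δ*N² = 256/15
  k=0: +1/(0!*2!*2!*4!*0!*0!) = 1/96
  k=1: −1/(1!*1!*1!*3!*1!*1!) = -1/6
  k=2: +1/(2!*0!*0!*2!*2!*2!) = 1/16
Σ = -3/32  ⇒  CG² = 256/15*(-3/32)² = 3/20
CG = −√(3/20) = -0.387298

−√(3/20) ≈ -0.387298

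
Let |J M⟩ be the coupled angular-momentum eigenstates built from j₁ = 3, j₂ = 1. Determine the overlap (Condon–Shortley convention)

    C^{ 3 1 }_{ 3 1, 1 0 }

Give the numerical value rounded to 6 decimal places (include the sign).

+√(1/12) = +0.288675

triangle: 1!·5!·1!/8! = 120/40320
(j±m)!: 4!·2!·1!·1!·4!·2! = 2304
prefactor² = (2J+1)·Δ·N² = 48
  k=0: +1/(0!·1!·2!·1!·3!·0!) = 1/12
  k=1: −1/(1!·0!·1!·0!·4!·1!) = -1/24
Σ = 1/24  ⇒  CG² = 48·1/24² = 1/12
CG = +√(1/12) = +0.288675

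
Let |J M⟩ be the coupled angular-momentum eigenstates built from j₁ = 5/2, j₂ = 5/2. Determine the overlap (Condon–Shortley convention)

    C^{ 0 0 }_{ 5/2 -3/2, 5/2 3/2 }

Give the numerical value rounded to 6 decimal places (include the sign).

√[1·5!0!0!/6! · 1!4!4!1!0!0!] = √(96)
  +(−1)^4/∏(4,1,0,0,0,0)! = 1/24  (running 1/24)
⟨..|..⟩ = √(96)·(1/24) = +0.408248

+0.408248  (= +√(1/6))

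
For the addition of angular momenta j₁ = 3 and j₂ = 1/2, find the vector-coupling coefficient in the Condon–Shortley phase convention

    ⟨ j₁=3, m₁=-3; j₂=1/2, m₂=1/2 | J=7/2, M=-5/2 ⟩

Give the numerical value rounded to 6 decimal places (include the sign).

+0.377964

√[8·0!6!1!/8! · 0!6!1!0!1!6!] = √(518400/7)
  +(−1)^0/∏(0,0,6,1,0,0)! = 1/720  (running 1/720)
⟨..|..⟩ = √(518400/7)·(1/720) = +0.377964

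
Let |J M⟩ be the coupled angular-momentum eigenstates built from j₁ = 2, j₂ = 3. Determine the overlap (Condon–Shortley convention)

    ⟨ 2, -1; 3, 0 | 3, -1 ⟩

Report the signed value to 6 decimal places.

j₁+j₂−J=2  J+j₁−j₂=2  J−j₁+j₂=4  j₁+j₂+J+1=9
(j₁±m₁, j₂±m₂, J±M) = (1,3,3,3,2,4)
P² = 96/5
sum k=1..2:
  [1] −1/8 = -1/8
  [2] +1/12 = 1/12
S = -1/24
C² = P²·S² = 1/30 ; C = -0.182574

−√(1/30) ≈ -0.182574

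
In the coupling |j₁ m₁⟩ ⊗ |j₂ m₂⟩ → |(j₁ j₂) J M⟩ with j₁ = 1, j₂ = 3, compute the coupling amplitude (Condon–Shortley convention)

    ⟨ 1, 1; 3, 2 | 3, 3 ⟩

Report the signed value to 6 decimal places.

+√(1/4) ≈ +0.500000

j₁+j₂−J=1  J+j₁−j₂=1  J−j₁+j₂=5  j₁+j₂+J+1=8
(j₁±m₁, j₂±m₂, J±M) = (2,0,5,1,6,0)
P² = 3600
sum k=0..0:
  [0] +1/120 = 1/120
S = 1/120
C² = P²·S² = 1/4 ; C = +0.500000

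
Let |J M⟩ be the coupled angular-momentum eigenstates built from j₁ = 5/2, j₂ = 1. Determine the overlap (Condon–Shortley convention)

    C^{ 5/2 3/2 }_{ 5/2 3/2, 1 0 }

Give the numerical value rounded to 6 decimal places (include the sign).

√[6·1!4!1!/7! · 4!1!1!1!4!1!] = √(576/35)
  +(−1)^0/∏(0,1,1,1,3,0)! = 1/6  (running 1/6)
  +(−1)^1/∏(1,0,0,0,4,1)! = -1/24  (running 1/8)
⟨..|..⟩ = √(576/35)·(1/8) = +0.507093

+0.507093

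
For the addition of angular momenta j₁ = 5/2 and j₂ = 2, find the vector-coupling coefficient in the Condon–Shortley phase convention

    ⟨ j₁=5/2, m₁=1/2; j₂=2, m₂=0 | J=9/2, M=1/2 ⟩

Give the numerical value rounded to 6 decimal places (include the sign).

+√(10/21) = +0.690066

√[10·0!5!4!/10! · 3!2!2!2!5!4!] = √(7680/7)
  +(−1)^0/∏(0,0,2,2,3,2)! = 1/48  (running 1/48)
⟨..|..⟩ = √(7680/7)·(1/48) = +0.690066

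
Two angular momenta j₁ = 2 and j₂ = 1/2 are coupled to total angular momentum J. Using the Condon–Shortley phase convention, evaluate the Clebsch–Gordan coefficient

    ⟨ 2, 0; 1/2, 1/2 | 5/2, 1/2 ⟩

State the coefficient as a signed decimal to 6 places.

triangle: 0!·4!·1!/6! = 24/720
(j±m)!: 2!·2!·1!·0!·3!·2! = 48
prefactor² = (2J+1)·Δ·N² = 48/5
  k=0: +1/(0!·0!·2!·1!·2!·0!) = 1/4
Σ = 1/4  ⇒  CG² = 48/5·1/4² = 3/5
CG = +√(3/5) = +0.774597

+0.774597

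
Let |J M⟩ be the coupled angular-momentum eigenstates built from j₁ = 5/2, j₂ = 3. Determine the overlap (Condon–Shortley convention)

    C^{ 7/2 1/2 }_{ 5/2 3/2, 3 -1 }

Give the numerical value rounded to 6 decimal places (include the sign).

j₁+j₂−J=2  J+j₁−j₂=3  J−j₁+j₂=4  j₁+j₂+J+1=10
(j₁±m₁, j₂±m₂, J±M) = (4,1,2,4,4,3)
P² = 18432/175
sum k=0..1:
  [0] +1/16 = 1/16
  [1] −1/36 = -1/36
S = 5/144
C² = P²·S² = 8/63 ; C = +0.356348

+0.356348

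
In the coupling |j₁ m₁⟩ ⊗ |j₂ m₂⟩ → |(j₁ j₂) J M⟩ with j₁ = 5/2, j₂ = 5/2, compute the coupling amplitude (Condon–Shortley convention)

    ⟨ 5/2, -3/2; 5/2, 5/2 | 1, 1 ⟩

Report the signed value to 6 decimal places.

+√(1/7) ≈ +0.377964

√[3·4!1!1!/7! · 1!4!5!0!2!0!] = √(576/7)
  +(−1)^4/∏(4,0,0,1,1,0)! = 1/24  (running 1/24)
⟨..|..⟩ = √(576/7)·(1/24) = +0.377964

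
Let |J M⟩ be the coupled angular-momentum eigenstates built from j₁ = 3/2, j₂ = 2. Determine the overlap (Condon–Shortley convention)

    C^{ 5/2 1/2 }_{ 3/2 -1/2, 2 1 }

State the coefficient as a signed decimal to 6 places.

-0.597614  (= −√(5/14))

j₁+j₂−J=1  J+j₁−j₂=2  J−j₁+j₂=3  j₁+j₂+J+1=7
(j₁±m₁, j₂±m₂, J±M) = (1,2,3,1,3,2)
P² = 72/35
sum k=0..1:
  [0] +1/12 = 1/12
  [1] −1/2 = -1/2
S = -5/12
C² = P²·S² = 5/14 ; C = -0.597614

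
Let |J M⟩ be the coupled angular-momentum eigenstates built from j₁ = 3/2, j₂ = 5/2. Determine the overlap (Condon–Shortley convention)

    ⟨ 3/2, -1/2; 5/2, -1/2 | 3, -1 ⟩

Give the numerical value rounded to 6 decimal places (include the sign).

-0.129099

triangle: 1!·2!·4!/8! = 48/40320
(j±m)!: 1!·2!·2!·3!·2!·4! = 1152
prefactor² = (2J+1)·Δ·N² = 48/5
  k=0: +1/(0!·1!·2!·2!·0!·2!) = 1/8
  k=1: −1/(1!·0!·1!·1!·1!·3!) = -1/6
Σ = -1/24  ⇒  CG² = 48/5·(-1/24)² = 1/60
CG = −√(1/60) = -0.129099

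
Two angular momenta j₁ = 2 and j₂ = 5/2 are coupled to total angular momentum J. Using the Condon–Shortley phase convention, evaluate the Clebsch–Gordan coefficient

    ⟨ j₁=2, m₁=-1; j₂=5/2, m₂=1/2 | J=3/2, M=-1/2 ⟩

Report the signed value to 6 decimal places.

+√(5/21) ≈ +0.487950

j₁+j₂−J=3  J+j₁−j₂=1  J−j₁+j₂=2  j₁+j₂+J+1=7
(j₁±m₁, j₂±m₂, J±M) = (1,3,3,2,1,2)
P² = 48/35
sum k=2..3:
  [2] +1/2 = 1/2
  [3] −1/12 = -1/12
S = 5/12
C² = P²·S² = 5/21 ; C = +0.487950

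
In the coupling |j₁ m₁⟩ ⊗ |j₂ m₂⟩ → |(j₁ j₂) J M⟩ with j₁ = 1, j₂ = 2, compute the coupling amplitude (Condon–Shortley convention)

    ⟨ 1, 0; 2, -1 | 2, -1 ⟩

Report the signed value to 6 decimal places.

+√(1/6) = +0.408248

j₁+j₂−J=1  J+j₁−j₂=1  J−j₁+j₂=3  j₁+j₂+J+1=6
(j₁±m₁, j₂±m₂, J±M) = (1,1,1,3,1,3)
P² = 3/2
sum k=0..1:
  [0] +1/2 = 1/2
  [1] −1/6 = -1/6
S = 1/3
C² = P²·S² = 1/6 ; C = +0.408248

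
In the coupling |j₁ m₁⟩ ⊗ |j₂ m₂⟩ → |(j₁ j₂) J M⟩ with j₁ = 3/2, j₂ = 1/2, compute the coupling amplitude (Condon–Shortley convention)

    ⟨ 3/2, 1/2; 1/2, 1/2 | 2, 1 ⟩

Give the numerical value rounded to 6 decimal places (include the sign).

+√(3/4) ≈ +0.866025

triangle: 0!×3!×1!/5! = 6/120
(j±m)!: 2!×1!×1!×0!×3!×1! = 12
prefactor² = (2J+1)×Δ×N² = 3
  k=0: +1/(0!×0!×1!×1!×2!×0!) = 1/2
Σ = 1/2  ⇒  CG² = 3×1/2² = 3/4
CG = +√(3/4) = +0.866025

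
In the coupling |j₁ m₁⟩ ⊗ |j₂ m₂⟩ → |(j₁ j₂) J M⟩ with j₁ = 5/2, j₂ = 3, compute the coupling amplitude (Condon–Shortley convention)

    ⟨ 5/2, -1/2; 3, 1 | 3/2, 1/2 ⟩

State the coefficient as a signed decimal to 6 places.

−√(1/105) ≈ -0.097590

triangle: 4!·1!·2!/8! = 48/40320
(j±m)!: 2!·3!·4!·2!·2!·1! = 1152
prefactor² = (2J+1)·Δ·N² = 192/35
  k=2: +1/(2!·2!·1!·2!·0!·0!) = 1/8
  k=3: −1/(3!·1!·0!·1!·1!·1!) = -1/6
Σ = -1/24  ⇒  CG² = 192/35·(-1/24)² = 1/105
CG = −√(1/105) = -0.097590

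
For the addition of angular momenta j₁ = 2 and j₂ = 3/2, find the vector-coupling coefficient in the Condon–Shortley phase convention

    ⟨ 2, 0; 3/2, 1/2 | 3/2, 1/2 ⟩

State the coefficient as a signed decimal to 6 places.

-0.447214

j₁+j₂−J=2  J+j₁−j₂=2  J−j₁+j₂=1  j₁+j₂+J+1=6
(j₁±m₁, j₂±m₂, J±M) = (2,2,2,1,2,1)
P² = 16/45
sum k=1..2:
  [1] −1/1 = -1
  [2] +1/4 = 1/4
S = -3/4
C² = P²·S² = 1/5 ; C = -0.447214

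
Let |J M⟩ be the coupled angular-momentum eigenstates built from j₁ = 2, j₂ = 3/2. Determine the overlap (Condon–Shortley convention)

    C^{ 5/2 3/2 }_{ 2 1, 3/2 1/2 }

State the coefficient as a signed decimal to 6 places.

j₁+j₂−J=1  J+j₁−j₂=3  J−j₁+j₂=2  j₁+j₂+J+1=7
(j₁±m₁, j₂±m₂, J±M) = (3,1,2,1,4,1)
P² = 144/35
sum k=0..1:
  [0] +1/4 = 1/4
  [1] −1/6 = -1/6
S = 1/12
C² = P²·S² = 1/35 ; C = +0.169031

+√(1/35) ≈ +0.169031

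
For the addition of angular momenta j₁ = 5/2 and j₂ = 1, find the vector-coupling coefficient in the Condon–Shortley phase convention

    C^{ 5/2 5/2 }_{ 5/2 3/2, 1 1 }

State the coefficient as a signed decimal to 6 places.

−√(2/7) ≈ -0.534522

triangle: 1!×4!×1!/7! = 24/5040
(j±m)!: 4!×1!×2!×0!×5!×0! = 5760
prefactor² = (2J+1)×Δ×N² = 1152/7
  k=1: −1/(1!×0!×0!×1!×4!×0!) = -1/24
Σ = -1/24  ⇒  CG² = 1152/7×(-1/24)² = 2/7
CG = −√(2/7) = -0.534522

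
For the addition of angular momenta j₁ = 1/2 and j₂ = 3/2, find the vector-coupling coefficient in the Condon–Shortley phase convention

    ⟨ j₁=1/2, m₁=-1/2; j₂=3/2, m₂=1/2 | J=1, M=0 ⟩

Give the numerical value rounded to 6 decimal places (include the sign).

triangle: 1!·0!·2!/4! = 2/24
(j±m)!: 0!·1!·2!·1!·1!·1! = 2
prefactor² = (2J+1)·Δ·N² = 1/2
  k=1: −1/(1!·0!·0!·1!·0!·1!) = -1
Σ = -1  ⇒  CG² = 1/2·(-1)² = 1/2
CG = −√(1/2) = -0.707107

-0.707107  (= −√(1/2))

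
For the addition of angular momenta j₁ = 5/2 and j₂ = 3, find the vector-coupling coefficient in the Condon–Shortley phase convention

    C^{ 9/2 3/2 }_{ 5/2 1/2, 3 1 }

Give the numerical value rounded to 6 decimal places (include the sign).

-0.147122

triangle: 1!×4!×5!/11! = 2880/39916800
(j±m)!: 3!×2!×4!×2!×6!×3! = 2488320
prefactor² = (2J+1)×Δ×N² = 138240/77
  k=0: +1/(0!×1!×2!×4!×2!×1!) = 1/96
  k=1: −1/(1!×0!×1!×3!×3!×2!) = -1/72
Σ = -1/288  ⇒  CG² = 138240/77×(-1/288)² = 5/231
CG = −√(5/231) = -0.147122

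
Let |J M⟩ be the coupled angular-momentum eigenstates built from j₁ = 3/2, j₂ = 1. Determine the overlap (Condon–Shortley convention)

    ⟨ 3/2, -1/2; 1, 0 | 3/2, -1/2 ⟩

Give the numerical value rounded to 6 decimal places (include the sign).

−√(1/15) = -0.258199

triangle: 1!·2!·1!/5! = 2/120
(j±m)!: 1!·2!·1!·1!·1!·2! = 4
prefactor² = (2J+1)·Δ·N² = 4/15
  k=0: +1/(0!·1!·2!·1!·0!·0!) = 1/2
  k=1: −1/(1!·0!·1!·0!·1!·1!) = -1
Σ = -1/2  ⇒  CG² = 4/15·(-1/2)² = 1/15
CG = −√(1/15) = -0.258199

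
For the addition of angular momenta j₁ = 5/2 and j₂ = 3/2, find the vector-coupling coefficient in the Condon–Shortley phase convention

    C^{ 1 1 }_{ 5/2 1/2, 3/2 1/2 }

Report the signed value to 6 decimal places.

triangle: 3!*2!*0!/6! = 12/720
(j±m)!: 3!*2!*2!*1!*2!*0! = 48
prefactor² = (2J+1)*Δ*N² = 12/5
  k=2: +1/(2!*1!*0!*0!*2!*0!) = 1/4
Σ = 1/4  ⇒  CG² = 12/5*1/4² = 3/20
CG = +√(3/20) = +0.387298

+√(3/20) ≈ +0.387298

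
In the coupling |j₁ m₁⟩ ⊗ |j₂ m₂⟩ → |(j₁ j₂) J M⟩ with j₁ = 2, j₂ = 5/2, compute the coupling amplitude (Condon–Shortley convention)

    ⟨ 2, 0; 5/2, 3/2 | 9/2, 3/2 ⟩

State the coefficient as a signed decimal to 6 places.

+0.597614  (= +√(5/14))

j₁+j₂−J=0  J+j₁−j₂=4  J−j₁+j₂=5  j₁+j₂+J+1=10
(j₁±m₁, j₂±m₂, J±M) = (2,2,4,1,6,3)
P² = 23040/7
sum k=0..0:
  [0] +1/96 = 1/96
S = 1/96
C² = P²·S² = 5/14 ; C = +0.597614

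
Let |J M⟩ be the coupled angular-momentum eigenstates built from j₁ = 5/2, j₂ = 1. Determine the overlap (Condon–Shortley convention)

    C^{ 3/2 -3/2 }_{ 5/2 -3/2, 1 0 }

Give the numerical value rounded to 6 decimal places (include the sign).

−√(4/15) ≈ -0.516398

triangle: 2!*3!*0!/6! = 12/720
(j±m)!: 1!*4!*1!*1!*0!*3! = 144
prefactor² = (2J+1)*Δ*N² = 48/5
  k=1: −1/(1!*1!*3!*0!*0!*0!) = -1/6
Σ = -1/6  ⇒  CG² = 48/5*(-1/6)² = 4/15
CG = −√(4/15) = -0.516398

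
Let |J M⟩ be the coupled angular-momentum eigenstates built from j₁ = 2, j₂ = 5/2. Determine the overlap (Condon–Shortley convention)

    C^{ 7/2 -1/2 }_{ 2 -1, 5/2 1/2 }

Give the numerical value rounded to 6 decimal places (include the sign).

−√(14/45) ≈ -0.557773

j₁+j₂−J=1  J+j₁−j₂=3  J−j₁+j₂=4  j₁+j₂+J+1=9
(j₁±m₁, j₂±m₂, J±M) = (1,3,3,2,3,4)
P² = 1152/35
sum k=0..1:
  [0] +1/36 = 1/36
  [1] −1/8 = -1/8
S = -7/72
C² = P²·S² = 14/45 ; C = -0.557773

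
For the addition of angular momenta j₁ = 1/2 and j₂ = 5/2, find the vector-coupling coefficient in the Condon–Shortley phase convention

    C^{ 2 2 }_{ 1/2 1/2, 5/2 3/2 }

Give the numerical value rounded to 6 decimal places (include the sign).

j₁+j₂−J=1  J+j₁−j₂=0  J−j₁+j₂=4  j₁+j₂+J+1=6
(j₁±m₁, j₂±m₂, J±M) = (1,0,4,1,4,0)
P² = 96
sum k=0..0:
  [0] +1/24 = 1/24
S = 1/24
C² = P²·S² = 1/6 ; C = +0.408248

+√(1/6) = +0.408248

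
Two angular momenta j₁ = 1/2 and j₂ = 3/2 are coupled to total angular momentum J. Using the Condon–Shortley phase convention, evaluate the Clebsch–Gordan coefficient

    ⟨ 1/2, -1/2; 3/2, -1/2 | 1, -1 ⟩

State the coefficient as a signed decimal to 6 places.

-0.500000

triangle: 1!×0!×2!/4! = 2/24
(j±m)!: 0!×1!×1!×2!×0!×2! = 4
prefactor² = (2J+1)×Δ×N² = 1
  k=1: −1/(1!×0!×0!×0!×0!×2!) = -1/2
Σ = -1/2  ⇒  CG² = 1×(-1/2)² = 1/4
CG = −√(1/4) = -0.500000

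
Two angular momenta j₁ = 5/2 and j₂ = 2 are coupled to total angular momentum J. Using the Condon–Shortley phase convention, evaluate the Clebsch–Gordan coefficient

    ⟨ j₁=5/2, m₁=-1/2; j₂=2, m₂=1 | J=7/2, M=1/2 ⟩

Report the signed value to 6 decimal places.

triangle: 1!*4!*3!/9! = 144/362880
(j±m)!: 2!*3!*3!*1!*4!*3! = 10368
prefactor² = (2J+1)*Δ*N² = 1152/35
  k=0: +1/(0!*1!*3!*3!*1!*0!) = 1/36
  k=1: −1/(1!*0!*2!*2!*2!*1!) = -1/8
Σ = -7/72  ⇒  CG² = 1152/35*(-7/72)² = 14/45
CG = −√(14/45) = -0.557773

−√(14/45) ≈ -0.557773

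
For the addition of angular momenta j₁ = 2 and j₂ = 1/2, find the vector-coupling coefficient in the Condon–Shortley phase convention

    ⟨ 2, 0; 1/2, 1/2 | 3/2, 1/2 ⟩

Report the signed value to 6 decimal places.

−√(2/5) = -0.632456

triangle: 1!·3!·0!/5! = 6/120
(j±m)!: 2!·2!·1!·0!·2!·1! = 8
prefactor² = (2J+1)·Δ·N² = 8/5
  k=1: −1/(1!·0!·1!·0!·2!·0!) = -1/2
Σ = -1/2  ⇒  CG² = 8/5·(-1/2)² = 2/5
CG = −√(2/5) = -0.632456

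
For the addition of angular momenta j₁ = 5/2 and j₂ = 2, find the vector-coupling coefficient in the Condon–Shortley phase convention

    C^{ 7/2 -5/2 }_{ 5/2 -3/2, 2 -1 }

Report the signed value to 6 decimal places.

triangle: 1!×4!×3!/9! = 144/362880
(j±m)!: 1!×4!×1!×3!×1!×6! = 103680
prefactor² = (2J+1)×Δ×N² = 2304/7
  k=0: +1/(0!×1!×4!×1!×0!×2!) = 1/48
  k=1: −1/(1!×0!×3!×0!×1!×3!) = -1/36
Σ = -1/144  ⇒  CG² = 2304/7×(-1/144)² = 1/63
CG = −√(1/63) = -0.125988

-0.125988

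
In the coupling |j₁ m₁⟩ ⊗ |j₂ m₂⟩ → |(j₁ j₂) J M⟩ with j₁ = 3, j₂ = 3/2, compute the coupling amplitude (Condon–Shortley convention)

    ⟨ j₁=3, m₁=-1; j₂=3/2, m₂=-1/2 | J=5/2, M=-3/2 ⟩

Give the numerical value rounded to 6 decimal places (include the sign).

-0.591608  (= −√(7/20))

√[6·2!4!1!/8! · 2!4!1!2!1!4!] = √(576/35)
  +(−1)^0/∏(0,2,4,1,0,0)! = 1/48  (running 1/48)
  +(−1)^1/∏(1,1,3,0,1,1)! = -1/6  (running -7/48)
⟨..|..⟩ = √(576/35)·(-7/48) = -0.591608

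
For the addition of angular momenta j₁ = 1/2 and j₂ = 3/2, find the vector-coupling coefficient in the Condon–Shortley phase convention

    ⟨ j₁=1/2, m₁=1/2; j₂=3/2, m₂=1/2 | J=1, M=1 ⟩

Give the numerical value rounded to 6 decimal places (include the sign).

j₁+j₂−J=1  J+j₁−j₂=0  J−j₁+j₂=2  j₁+j₂+J+1=4
(j₁±m₁, j₂±m₂, J±M) = (1,0,2,1,2,0)
P² = 1
sum k=0..0:
  [0] +1/2 = 1/2
S = 1/2
C² = P²·S² = 1/4 ; C = +0.500000

+√(1/4) ≈ +0.500000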